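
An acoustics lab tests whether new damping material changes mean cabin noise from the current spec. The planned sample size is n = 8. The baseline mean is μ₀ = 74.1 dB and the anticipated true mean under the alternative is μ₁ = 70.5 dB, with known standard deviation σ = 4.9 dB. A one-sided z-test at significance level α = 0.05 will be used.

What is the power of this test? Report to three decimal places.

Power ≈ 0.668

Standardized effect: d = |μ₁ − μ₀| / σ = |70.5 − 74.1| / 4.9 = 0.7347
Noncentrality parameter: δ = d·√n = 0.7347 × √8 = 2.0780
Critical value for a one-sided test at α = 0.05: z_α = 1.645.
Power = Φ(δ − 1.645) = Φ(0.433) = 0.6676.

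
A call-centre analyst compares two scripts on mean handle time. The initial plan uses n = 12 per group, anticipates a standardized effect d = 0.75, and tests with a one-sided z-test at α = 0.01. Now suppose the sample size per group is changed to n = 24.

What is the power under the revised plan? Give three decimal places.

Power ≈ 0.607

With n = 24 per group: δ = d·√(n/2) = 0.75 × √(24/2) = 2.5981. Critical value z_{0.01} = 2.326.
Revised power = Φ(δ − 2.326) = Φ(0.272) = 0.6071.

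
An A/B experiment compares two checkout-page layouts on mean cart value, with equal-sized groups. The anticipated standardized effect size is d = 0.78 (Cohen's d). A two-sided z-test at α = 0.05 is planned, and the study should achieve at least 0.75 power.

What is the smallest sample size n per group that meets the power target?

Set Φ(δ − 1.960) = 0.75; then δ − 1.960 = Φ⁻¹(0.75) = 0.674, giving δ = 2.634.
(The Φ(−δ − z_{α/2}) term is vanishingly small for δ > 0 and is dropped in the standard sample-size formula.)
δ = d·√(n/2) ⇒ n = 2(δ/d)² = 2 × (2.634 / 0.78)² = 22.82.
Rounding up, n = 23 per group.

n = 23 per group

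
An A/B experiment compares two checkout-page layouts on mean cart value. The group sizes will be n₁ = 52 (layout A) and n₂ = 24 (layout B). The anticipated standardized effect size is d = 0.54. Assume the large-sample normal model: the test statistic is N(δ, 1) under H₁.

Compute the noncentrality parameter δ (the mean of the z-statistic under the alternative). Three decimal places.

δ ≈ 2.188

The noncentrality parameter scales effect size by the design's sample-size factor: δ = d / √(1/n₁ + 1/n₂) = 0.54 / √(1/52 + 1/24) = 2.1882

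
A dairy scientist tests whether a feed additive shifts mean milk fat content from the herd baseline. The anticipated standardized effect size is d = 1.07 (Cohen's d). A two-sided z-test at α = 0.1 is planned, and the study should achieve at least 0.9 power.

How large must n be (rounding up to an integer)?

n = 8

For power 0.9 need Φ(δ − z_{0.05}) = 0.9, so δ = z_{0.05} + z_{0.10} = 1.645 + 1.282 = 2.926.
(The Φ(−δ − z_{α/2}) term is vanishingly small for δ > 0 and is dropped in the standard sample-size formula.)
δ = d·√n ⇒ n = (δ/d)² = (2.926 / 1.07)² = 7.48.
Rounding up, n = 8.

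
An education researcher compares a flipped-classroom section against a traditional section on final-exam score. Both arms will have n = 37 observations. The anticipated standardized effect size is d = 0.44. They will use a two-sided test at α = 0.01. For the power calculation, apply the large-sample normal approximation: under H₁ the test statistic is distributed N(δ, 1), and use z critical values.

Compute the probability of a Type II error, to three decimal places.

Noncentrality parameter: δ = d·√(n/2) = 0.44 × √(37/2) = 1.8925
Two-sided α = 0.01 → critical value z_{0.005} = 2.576.
Power = Φ(δ − 2.576) + Φ(−δ − 2.576) = Φ(-0.683) + Φ(-4.468) = 0.2472 + 0.0000 = 0.2472.
Type II error: β = 1 − power = 1 − 0.2472 = 0.7528.

β ≈ 0.753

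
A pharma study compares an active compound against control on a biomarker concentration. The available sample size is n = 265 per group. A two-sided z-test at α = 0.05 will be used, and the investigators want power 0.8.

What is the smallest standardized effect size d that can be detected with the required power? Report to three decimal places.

d ≈ 0.243

Need Φ(δ − 1.960) = 0.8, so δ = 1.960 + 0.842 = 2.802.
(Lower-tail contribution to power is negligible for δ > 0.)
δ = d·√(n/2) ⇒ d = δ/√(n/2) = 2.802/√(265/2) = 0.2434.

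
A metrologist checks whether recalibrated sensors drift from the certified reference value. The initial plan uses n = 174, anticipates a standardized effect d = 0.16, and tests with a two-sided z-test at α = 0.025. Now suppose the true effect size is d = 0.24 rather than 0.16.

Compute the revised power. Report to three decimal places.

With d = 0.24: δ = d·√n = 0.24 × √174 = 3.1658. Critical value z_{0.0125} = 2.241.
Revised power = Φ(δ − 2.241) + Φ(−δ − 2.241) = Φ(0.924) + Φ(-5.407) = 0.8224 + 0.0000 = 0.8224.

Power ≈ 0.822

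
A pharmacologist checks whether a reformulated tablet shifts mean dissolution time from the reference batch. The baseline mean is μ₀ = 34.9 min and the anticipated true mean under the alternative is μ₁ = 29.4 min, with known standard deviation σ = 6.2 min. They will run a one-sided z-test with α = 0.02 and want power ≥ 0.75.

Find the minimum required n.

Standardized effect: d = |μ₁ − μ₀| / σ = |29.4 − 34.9| / 6.2 = 0.8871
For power 0.75 need Φ(δ − z_{0.02}) = 0.75, so δ = z_{0.02} + z_{0.25} = 2.054 + 0.674 = 2.728.
δ = d·√n ⇒ n = (δ/d)² = (2.728 / 0.8871)² = 9.46.
Round up to the next whole unit.

n = 10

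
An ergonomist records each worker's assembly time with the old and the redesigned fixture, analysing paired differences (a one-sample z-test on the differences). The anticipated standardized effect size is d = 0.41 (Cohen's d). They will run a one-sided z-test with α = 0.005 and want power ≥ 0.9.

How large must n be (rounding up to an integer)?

For power 0.9 need Φ(δ − z_{0.005}) = 0.9, so δ = z_{0.005} + z_{0.10} = 2.576 + 1.282 = 3.857.
δ = d·√n ⇒ n = (δ/d)² = (3.857 / 0.41)² = 88.52.
Rounding up, n = 89.

n = 89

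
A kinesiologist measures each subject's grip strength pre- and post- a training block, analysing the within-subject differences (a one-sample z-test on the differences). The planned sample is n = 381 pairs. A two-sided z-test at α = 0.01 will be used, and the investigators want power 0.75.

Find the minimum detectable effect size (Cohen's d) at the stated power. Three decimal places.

Need Φ(δ − 2.576) = 0.75, so δ = 2.576 + 0.674 = 3.250.
(Lower-tail contribution to power is negligible for δ > 0.)
δ = d·√n ⇒ d = δ/√n = 3.250/√381 = 0.1665.

d ≈ 0.167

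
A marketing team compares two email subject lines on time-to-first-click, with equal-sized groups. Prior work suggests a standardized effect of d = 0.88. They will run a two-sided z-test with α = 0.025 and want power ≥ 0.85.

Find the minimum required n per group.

Set Φ(δ − 2.241) = 0.85; then δ − 2.241 = Φ⁻¹(0.85) = 1.036, giving δ = 3.278.
(The Φ(−δ − z_{α/2}) term is vanishingly small for δ > 0 and is dropped in the standard sample-size formula.)
δ = d·√(n/2) ⇒ n = 2(δ/d)² = 2 × (3.278 / 0.88)² = 27.75.
Rounding up, n = 28 per group.

n = 28 per group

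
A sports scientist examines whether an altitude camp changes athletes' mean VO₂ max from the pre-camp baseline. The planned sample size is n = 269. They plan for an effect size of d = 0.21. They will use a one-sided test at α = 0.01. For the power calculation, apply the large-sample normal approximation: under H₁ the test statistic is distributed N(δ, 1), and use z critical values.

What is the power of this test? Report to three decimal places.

Power ≈ 0.868

Noncentrality parameter: δ = d·√n = 0.21 × √269 = 3.4443
Critical value for a one-sided test at α = 0.01: z_α = 2.326.
Power = Φ(δ − 2.326) = Φ(1.118) = 0.8682.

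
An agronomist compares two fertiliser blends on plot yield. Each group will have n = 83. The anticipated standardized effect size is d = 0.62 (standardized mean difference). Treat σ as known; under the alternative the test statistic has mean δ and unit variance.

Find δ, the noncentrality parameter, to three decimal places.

δ ≈ 3.994

The noncentrality parameter scales effect size by the design's sample-size factor: δ = d·√(n/2) = 0.62 × √(83/2) = 3.9941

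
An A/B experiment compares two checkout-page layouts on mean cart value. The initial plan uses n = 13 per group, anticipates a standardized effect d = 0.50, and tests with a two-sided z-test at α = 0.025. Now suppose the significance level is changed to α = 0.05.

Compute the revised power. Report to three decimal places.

δ = d·√(n/2) = 0.50 × √(13/2) = 1.2748 (unchanged). New critical value: z_{0.025} = 1.960.
Revised power = Φ(δ − 1.960) + Φ(−δ − 1.960) = Φ(-0.685) + Φ(-3.235) = 0.2466 + 0.0006 = 0.2472.

Power ≈ 0.247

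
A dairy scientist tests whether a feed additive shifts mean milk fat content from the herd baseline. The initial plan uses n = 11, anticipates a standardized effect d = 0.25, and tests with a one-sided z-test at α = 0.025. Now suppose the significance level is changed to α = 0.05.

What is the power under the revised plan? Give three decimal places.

Power ≈ 0.207

δ = d·√n = 0.25 × √11 = 0.8292 (unchanged). New critical value: z_{0.05} = 1.645.
Revised power = Φ(δ − 1.645) = Φ(-0.816) = 0.2073.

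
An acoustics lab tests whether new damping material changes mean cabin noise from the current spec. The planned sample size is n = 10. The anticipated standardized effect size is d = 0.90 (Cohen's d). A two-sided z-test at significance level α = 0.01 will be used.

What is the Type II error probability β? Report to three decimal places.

Noncentrality parameter: δ = d·√n = 0.90 × √10 = 2.8460
Two-sided α = 0.01 → critical value z_{0.005} = 2.576.
Power = Φ(δ − 2.576) + Φ(−δ − 2.576) = Φ(0.270) + Φ(-5.422) = 0.6065 + 0.0000 = 0.6065.
Type II error: β = 1 − power = 1 − 0.6065 = 0.3935.

β ≈ 0.393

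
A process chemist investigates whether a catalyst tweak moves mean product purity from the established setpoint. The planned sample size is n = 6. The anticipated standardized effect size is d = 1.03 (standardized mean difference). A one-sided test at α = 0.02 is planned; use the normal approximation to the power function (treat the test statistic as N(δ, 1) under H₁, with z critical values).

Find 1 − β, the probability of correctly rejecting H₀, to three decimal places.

Noncentrality parameter: λ = d·√n = 1.03 × √6 = 2.5230
One-sided α = 0.02 → critical value z_{0.02} = 2.054.
Power = P(Z > 2.054 − λ) = Φ(0.469) = 0.6805.

Power ≈ 0.681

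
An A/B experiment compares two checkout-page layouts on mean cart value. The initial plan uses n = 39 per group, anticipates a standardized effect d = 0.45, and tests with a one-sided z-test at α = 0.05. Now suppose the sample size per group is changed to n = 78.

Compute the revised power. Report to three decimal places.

With n = 78 per group: δ = d·√(n/2) = 0.45 × √(78/2) = 2.8102. Critical value z_{0.05} = 1.645.
Revised power = P(Z > 1.645 − δ) = Φ(1.165) = 0.8781.

Power ≈ 0.878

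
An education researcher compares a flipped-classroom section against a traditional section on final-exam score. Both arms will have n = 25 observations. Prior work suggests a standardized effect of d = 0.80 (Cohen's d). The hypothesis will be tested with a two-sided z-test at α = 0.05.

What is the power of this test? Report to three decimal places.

Power ≈ 0.807

Noncentrality parameter: δ = d·√(n/2) = 0.80 × √(25/2) = 2.8284
Two-sided α = 0.05 → critical value z_{0.025} = 1.960.
Power = Φ(δ − 1.960) + Φ(−δ − 1.960) = Φ(0.868) + Φ(-4.788) = 0.8074 + 0.0000 = 0.8074.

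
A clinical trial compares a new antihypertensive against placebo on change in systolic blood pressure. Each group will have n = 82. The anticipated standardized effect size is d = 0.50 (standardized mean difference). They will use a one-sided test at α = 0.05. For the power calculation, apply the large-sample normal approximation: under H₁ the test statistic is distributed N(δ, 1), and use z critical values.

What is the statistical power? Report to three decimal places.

Noncentrality parameter: δ = d·√(n/2) = 0.50 × √(82/2) = 3.2016
Critical value for a one-sided test at α = 0.05: z_α = 1.645.
Power = P(Z > 1.645 − δ) = Φ(1.557) = 0.9402.

Power ≈ 0.940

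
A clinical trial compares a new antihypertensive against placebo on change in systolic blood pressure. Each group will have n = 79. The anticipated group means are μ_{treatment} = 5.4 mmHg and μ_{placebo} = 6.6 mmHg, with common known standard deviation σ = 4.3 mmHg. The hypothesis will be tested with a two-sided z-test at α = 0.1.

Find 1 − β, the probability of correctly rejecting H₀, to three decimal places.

Power ≈ 0.544

Standardized effect: d = |μ_{treatment} − μ_{placebo}| / σ = |5.4 − 6.6| / 4.3 = 0.2791
Noncentrality parameter: δ = d·√(n/2) = 0.2791 × √(79/2) = 1.7539
Two-sided α = 0.1 → critical value z_{0.05} = 1.645.
Power = Φ(δ − 1.645) + Φ(−δ − 1.645) = Φ(0.109) + Φ(-3.399) = 0.5434 + 0.0003 = 0.5438.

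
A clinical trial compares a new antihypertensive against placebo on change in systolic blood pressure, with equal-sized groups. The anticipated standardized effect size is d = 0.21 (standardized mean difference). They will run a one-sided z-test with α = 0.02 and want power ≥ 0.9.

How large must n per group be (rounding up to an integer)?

For power 0.9 need Φ(δ − z_{0.02}) = 0.9, so δ = z_{0.02} + z_{0.10} = 2.054 + 1.282 = 3.335.
δ = d·√(n/2) ⇒ n = 2(δ/d)² = 2 × (3.335 / 0.21)² = 504.50.
Rounding up, n = 505 per group.

n = 505 per group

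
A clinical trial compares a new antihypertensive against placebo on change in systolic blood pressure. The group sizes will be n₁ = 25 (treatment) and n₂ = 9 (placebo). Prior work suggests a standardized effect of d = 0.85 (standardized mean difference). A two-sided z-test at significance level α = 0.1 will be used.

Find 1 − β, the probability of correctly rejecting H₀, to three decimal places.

Power ≈ 0.706

Noncentrality parameter: δ = d / √(1/n₁ + 1/n₂) = 0.85 / √(1/25 + 1/9) = 2.1866
Two-sided α = 0.1 → critical value z_{0.05} = 1.645.
Power = Φ(δ − 1.645) + Φ(−δ − 1.645) = Φ(0.542) + Φ(-3.831) = 0.7060 + 0.0001 = 0.7061.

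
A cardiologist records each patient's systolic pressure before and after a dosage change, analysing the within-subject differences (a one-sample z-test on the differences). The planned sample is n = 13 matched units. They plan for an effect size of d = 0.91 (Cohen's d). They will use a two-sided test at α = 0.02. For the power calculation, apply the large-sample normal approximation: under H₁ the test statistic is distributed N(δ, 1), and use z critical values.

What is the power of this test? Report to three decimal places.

Power ≈ 0.830

Noncentrality parameter: λ = d·√n = 0.91 × √13 = 3.2811
Two-sided α = 0.02 → critical value z_{0.01} = 2.326.
Power = Φ(λ − 2.326) + Φ(−λ − 2.326) = Φ(0.955) + Φ(-5.607) = 0.8301 + 0.0000 = 0.8301.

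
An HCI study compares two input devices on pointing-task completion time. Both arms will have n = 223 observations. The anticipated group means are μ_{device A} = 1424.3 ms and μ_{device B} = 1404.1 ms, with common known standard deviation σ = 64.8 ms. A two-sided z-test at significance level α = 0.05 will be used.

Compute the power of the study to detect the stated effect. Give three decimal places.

Standardized effect: d = |μ_{device A} − μ_{device B}| / σ = |1424.3 − 1404.1| / 64.8 = 0.3117
Noncentrality parameter: δ = d·√(n/2) = 0.3117 × √(223/2) = 3.2917
Two-sided α = 0.05 → critical value z_{0.025} = 1.960.
Power = Φ(δ − 1.960) + Φ(−δ − 1.960) = Φ(1.332) + Φ(-5.252) = 0.9085 + 0.0000 = 0.9085.

Power ≈ 0.909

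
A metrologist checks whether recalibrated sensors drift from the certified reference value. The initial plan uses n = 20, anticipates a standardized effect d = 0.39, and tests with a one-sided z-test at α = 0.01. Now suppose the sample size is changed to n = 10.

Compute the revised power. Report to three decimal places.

Power ≈ 0.137

With n = 10: δ = d·√n = 0.39 × √10 = 1.2333. Critical value z_{0.01} = 2.326.
Revised power = P(Z > 2.326 − δ) = Φ(-1.093) = 0.1372.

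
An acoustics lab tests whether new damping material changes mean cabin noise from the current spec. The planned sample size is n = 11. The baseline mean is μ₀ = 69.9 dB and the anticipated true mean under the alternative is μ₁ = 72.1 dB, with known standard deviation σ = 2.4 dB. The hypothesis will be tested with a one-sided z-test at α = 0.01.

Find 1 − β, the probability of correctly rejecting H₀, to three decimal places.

Power ≈ 0.762

Standardized effect: d = |μ₁ − μ₀| / σ = |72.1 − 69.9| / 2.4 = 0.9167
Noncentrality parameter: δ = d·√n = 0.9167 × √11 = 3.0402
One-sided α = 0.01 → critical value z_{0.01} = 2.326.
Power = Φ(δ − 2.326) = Φ(0.714) = 0.7624.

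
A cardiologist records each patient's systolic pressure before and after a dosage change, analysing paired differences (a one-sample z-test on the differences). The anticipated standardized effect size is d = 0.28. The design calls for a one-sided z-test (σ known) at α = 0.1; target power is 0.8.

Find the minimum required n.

n = 58

For power 0.8 need Φ(δ − z_{0.1}) = 0.8, so δ = z_{0.1} + z_{0.20} = 1.282 + 0.842 = 2.123.
δ = d·√n ⇒ n = (δ/d)² = (2.123 / 0.28)² = 57.50.
Rounding up, n = 58.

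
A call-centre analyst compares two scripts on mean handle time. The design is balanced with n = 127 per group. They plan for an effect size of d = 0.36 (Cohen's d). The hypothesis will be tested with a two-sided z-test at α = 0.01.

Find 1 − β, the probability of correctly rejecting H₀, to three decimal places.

Noncentrality parameter: δ = d·√(n/2) = 0.36 × √(127/2) = 2.8687
Two-sided α = 0.01 → critical value z_{0.005} = 2.576.
Power = Φ(δ − 2.576) + Φ(−δ − 2.576) = Φ(0.293) + Φ(-5.445) = 0.6152 + 0.0000 = 0.6152.

Power ≈ 0.615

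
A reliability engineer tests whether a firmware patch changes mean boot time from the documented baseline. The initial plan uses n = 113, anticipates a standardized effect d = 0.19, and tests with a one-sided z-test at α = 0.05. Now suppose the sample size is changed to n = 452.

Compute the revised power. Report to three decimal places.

With n = 452: δ = d·√n = 0.19 × √452 = 4.0395. Critical value z_{0.05} = 1.645.
Revised power = P(Z > 1.645 − δ) = Φ(2.395) = 0.9917.

Power ≈ 0.992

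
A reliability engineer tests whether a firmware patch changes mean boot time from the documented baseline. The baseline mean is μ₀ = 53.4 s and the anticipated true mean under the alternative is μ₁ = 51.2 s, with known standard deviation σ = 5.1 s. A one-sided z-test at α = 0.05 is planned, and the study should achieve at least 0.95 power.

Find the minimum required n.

Standardized effect: d = |μ₁ − μ₀| / σ = |51.2 − 53.4| / 5.1 = 0.4314
For power 0.95 need Φ(δ − z_{0.05}) = 0.95, so δ = z_{0.05} + z_{0.05} = 1.645 + 1.645 = 3.290.
δ = d·√n ⇒ n = (δ/d)² = (3.290 / 0.4314)² = 58.16.
Round up to the next whole unit.

n = 59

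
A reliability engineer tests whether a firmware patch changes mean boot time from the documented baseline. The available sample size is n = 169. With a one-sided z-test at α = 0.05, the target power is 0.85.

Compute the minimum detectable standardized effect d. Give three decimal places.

d ≈ 0.206

Required noncentrality: δ = z_{0.05} + z_{0.15} = 1.645 + 1.036 = 2.681.
δ = d·√n ⇒ d = δ/√n = 2.681/√169 = 0.2063.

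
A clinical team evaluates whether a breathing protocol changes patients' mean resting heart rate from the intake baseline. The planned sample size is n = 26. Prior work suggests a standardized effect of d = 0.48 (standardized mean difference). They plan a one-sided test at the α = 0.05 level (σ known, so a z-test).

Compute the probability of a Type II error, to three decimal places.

Noncentrality parameter: δ = d·√n = 0.48 × √26 = 2.4475
One-sided α = 0.05 → critical value z_{0.05} = 1.645.
Power = P(Z > 1.645 − δ) = Φ(0.803) = 0.7889.
Type II error: β = 1 − power = 1 − 0.7889 = 0.2111.

β ≈ 0.211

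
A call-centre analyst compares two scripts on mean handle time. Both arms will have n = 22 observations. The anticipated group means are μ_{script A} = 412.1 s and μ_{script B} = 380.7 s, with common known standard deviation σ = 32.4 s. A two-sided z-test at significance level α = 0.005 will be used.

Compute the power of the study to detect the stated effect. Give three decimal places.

Standardized effect: d = |μ_{script A} − μ_{script B}| / σ = |412.1 − 380.7| / 32.4 = 0.9691
Noncentrality parameter: δ = d·√(n/2) = 0.9691 × √(22/2) = 3.2143
Two-sided α = 0.005 → critical value z_{0.0025} = 2.807.
Power = Φ(δ − 2.807) + Φ(−δ − 2.807) = Φ(0.407) + Φ(-6.021) = 0.6581 + 0.0000 = 0.6581.

Power ≈ 0.658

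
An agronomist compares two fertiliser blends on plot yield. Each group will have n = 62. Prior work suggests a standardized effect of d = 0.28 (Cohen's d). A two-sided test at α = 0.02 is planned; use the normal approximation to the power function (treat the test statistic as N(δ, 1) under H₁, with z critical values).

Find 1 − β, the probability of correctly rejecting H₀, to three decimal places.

Noncentrality parameter: δ = d·√(n/2) = 0.28 × √(62/2) = 1.5590
Two-sided α = 0.02 → critical value z_{0.01} = 2.326.
Power = Φ(δ − 2.326) + Φ(−δ − 2.326) = Φ(-0.767) + Φ(-3.885) = 0.2214 + 0.0001 = 0.2215.

Power ≈ 0.221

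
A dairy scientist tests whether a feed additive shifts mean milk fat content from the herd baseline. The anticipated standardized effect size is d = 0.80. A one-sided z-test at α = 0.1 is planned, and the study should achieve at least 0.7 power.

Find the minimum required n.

For power 0.7 need Φ(δ − z_{0.1}) = 0.7, so δ = z_{0.1} + z_{0.30} = 1.282 + 0.524 = 1.806.
δ = d·√n ⇒ n = (δ/d)² = (1.806 / 0.80)² = 5.10.
Round up to the next whole unit.

n = 6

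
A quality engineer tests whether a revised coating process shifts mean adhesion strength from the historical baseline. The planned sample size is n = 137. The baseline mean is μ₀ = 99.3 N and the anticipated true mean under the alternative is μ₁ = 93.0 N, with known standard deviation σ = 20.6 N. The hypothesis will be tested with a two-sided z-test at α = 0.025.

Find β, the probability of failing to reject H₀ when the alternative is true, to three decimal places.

Standardized effect: d = |μ₁ − μ₀| / σ = |93.0 − 99.3| / 20.6 = 0.3058
Noncentrality parameter: δ = d·√n = 0.3058 × √137 = 3.5796
Two-sided α = 0.025 → critical value z_{0.0125} = 2.241.
Power = Φ(δ − 2.241) + Φ(−δ − 2.241) = Φ(1.338) + Φ(-5.821) = 0.9096 + 0.0000 = 0.9096.
Type II error: β = 1 − power = 1 − 0.9096 = 0.0904.

β ≈ 0.090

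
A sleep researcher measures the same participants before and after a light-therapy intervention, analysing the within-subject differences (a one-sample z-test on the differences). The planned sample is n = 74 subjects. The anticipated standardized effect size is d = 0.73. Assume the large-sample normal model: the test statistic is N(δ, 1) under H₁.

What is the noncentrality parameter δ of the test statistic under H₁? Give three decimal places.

δ ≈ 6.280

The noncentrality parameter scales effect size by the design's sample-size factor: δ = d·√n = 0.73 × √74 = 6.2797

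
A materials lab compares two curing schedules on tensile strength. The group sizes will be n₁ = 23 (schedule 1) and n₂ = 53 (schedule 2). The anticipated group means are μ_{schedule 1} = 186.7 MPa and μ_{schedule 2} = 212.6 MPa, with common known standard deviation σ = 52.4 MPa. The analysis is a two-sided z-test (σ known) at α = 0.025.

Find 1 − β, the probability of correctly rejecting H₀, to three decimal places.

Standardized effect: d = |μ_{schedule 1} − μ_{schedule 2}| / σ = |186.7 − 212.6| / 52.4 = 0.4943
Noncentrality parameter: δ = d / √(1/n₁ + 1/n₂) = 0.4943 / √(1/23 + 1/53) = 1.9795
Critical value for a two-sided test at α = 0.025: z_{α/2} = 2.241.
Power = Φ(δ − 2.241) + Φ(−δ − 2.241) = Φ(-0.262) + Φ(-4.221) = 0.3967 + 0.0000 = 0.3967.

Power ≈ 0.397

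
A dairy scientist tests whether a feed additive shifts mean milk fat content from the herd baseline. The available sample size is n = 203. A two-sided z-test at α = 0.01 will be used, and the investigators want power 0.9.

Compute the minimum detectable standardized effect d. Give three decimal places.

Required noncentrality: δ = z_{0.005} + z_{0.10} = 2.576 + 1.282 = 3.857.
(The second rejection-region term Φ(−δ − z_{α/2}) is negligible and dropped.)
δ = d·√n ⇒ d = δ/√n = 3.857/√203 = 0.2707.

d ≈ 0.271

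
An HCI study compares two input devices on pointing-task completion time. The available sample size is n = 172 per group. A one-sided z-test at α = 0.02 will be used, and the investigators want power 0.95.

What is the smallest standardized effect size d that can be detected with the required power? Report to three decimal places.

d ≈ 0.399

Required noncentrality: δ = z_{0.02} + z_{0.05} = 2.054 + 1.645 = 3.699.
δ = d·√(n/2) ⇒ d = δ/√(n/2) = 3.699/√(172/2) = 0.3988.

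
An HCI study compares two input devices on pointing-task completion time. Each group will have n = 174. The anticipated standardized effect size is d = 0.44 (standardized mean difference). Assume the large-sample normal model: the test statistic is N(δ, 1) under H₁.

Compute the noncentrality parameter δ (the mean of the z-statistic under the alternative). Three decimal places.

The noncentrality parameter scales effect size by the design's sample-size factor: δ = d·√(n/2) = 0.44 × √(174/2) = 4.1040

δ ≈ 4.104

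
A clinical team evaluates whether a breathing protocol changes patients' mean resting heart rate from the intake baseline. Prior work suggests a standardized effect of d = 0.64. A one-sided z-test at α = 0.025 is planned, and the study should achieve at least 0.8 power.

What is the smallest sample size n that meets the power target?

n = 20

Set Φ(δ − 1.960) = 0.8; then δ − 1.960 = Φ⁻¹(0.8) = 0.842, giving δ = 2.802.
δ = d·√n ⇒ n = (δ/d)² = (2.802 / 0.64)² = 19.16.
Round up to the next whole unit.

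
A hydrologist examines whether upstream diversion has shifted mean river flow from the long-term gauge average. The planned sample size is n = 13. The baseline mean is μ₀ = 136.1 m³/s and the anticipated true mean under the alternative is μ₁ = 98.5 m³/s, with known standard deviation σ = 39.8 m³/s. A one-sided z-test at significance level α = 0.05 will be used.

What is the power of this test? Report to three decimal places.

Power ≈ 0.961

Standardized effect: d = |μ₁ − μ₀| / σ = |98.5 − 136.1| / 39.8 = 0.9447
Noncentrality parameter: δ = d·√n = 0.9447 × √13 = 3.4062
Critical value for a one-sided test at α = 0.05: z_α = 1.645.
Power = Φ(δ − 1.645) = Φ(1.761) = 0.9609.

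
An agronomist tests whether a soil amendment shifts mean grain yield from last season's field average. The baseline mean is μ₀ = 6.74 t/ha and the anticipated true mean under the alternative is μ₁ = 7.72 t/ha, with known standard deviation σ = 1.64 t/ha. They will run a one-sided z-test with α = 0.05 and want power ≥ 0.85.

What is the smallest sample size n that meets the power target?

n = 21

Standardized effect: d = |μ₁ − μ₀| / σ = |7.72 − 6.74| / 1.64 = 0.5976
Set Φ(δ − 1.645) = 0.85; then δ − 1.645 = Φ⁻¹(0.85) = 1.036, giving δ = 2.681.
δ = d·√n ⇒ n = (δ/d)² = (2.681 / 0.5976)² = 20.13.
Rounding up, n = 21.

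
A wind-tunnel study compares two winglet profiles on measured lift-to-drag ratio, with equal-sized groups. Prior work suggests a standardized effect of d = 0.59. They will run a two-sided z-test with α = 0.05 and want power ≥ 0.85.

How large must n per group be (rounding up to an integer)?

n = 52 per group

Set Φ(δ − 1.960) = 0.85; then δ − 1.960 = Φ⁻¹(0.85) = 1.036, giving δ = 2.996.
(The Φ(−δ − z_{α/2}) term is vanishingly small for δ > 0 and is dropped in the standard sample-size formula.)
δ = d·√(n/2) ⇒ n = 2(δ/d)² = 2 × (2.996 / 0.59)² = 51.59.
Round up to the next whole unit.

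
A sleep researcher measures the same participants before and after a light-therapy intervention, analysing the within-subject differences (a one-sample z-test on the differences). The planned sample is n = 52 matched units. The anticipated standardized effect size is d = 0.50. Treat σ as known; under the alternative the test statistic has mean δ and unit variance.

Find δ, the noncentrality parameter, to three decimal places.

δ ≈ 3.606

δ = d·√n = 0.50 × √52 = 3.6056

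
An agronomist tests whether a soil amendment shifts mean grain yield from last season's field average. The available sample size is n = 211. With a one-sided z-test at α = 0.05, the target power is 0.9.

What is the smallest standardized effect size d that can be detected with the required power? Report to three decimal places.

d ≈ 0.201

Need Φ(δ − 1.645) = 0.9, so δ = 1.645 + 1.282 = 2.926.
δ = d·√n ⇒ d = δ/√n = 2.926/√211 = 0.2015.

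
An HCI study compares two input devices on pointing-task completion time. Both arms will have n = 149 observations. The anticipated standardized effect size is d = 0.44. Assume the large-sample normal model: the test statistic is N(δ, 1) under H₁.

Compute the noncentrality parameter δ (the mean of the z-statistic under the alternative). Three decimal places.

δ = d·√(n/2) = 0.44 × √(149/2) = 3.7978

δ ≈ 3.798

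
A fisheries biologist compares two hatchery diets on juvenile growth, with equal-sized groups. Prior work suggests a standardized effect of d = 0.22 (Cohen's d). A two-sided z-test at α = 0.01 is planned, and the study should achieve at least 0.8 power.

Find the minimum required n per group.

Set Φ(δ − 2.576) = 0.8; then δ − 2.576 = Φ⁻¹(0.8) = 0.842, giving δ = 3.417.
(For δ > 0 the lower-tail rejection region contributes negligibly to power, so the one-term inversion is standard.)
δ = d·√(n/2) ⇒ n = 2(δ/d)² = 2 × (3.417 / 0.22)² = 482.60.
Rounding up, n = 483 per group.

n = 483 per group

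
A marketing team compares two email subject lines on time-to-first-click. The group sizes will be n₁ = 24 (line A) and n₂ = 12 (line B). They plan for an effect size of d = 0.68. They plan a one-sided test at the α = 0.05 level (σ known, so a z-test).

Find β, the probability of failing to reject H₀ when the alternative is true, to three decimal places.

β ≈ 0.390

Noncentrality parameter: δ = d / √(1/n₁ + 1/n₂) = 0.68 / √(1/24 + 1/12) = 1.9233
One-sided α = 0.05 → critical value z_{0.05} = 1.645.
Power = Φ(δ − 1.645) = Φ(0.278) = 0.6097.
Type II error: β = 1 − power = 1 − 0.6097 = 0.3903.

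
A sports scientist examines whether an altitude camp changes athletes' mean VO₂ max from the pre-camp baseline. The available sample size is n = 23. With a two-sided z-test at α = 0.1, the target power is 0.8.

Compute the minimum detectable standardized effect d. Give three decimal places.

d ≈ 0.518

Required noncentrality: δ = z_{0.05} + z_{0.20} = 1.645 + 0.842 = 2.486.
(Lower-tail contribution to power is negligible for δ > 0.)
δ = d·√n ⇒ d = δ/√n = 2.486/√23 = 0.5185.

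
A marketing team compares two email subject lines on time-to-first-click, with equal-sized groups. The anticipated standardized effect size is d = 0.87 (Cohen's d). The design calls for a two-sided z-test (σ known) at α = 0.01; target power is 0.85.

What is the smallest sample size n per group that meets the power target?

n = 35 per group

For power 0.85 need Φ(δ − z_{0.005}) = 0.85, so δ = z_{0.005} + z_{0.15} = 2.576 + 1.036 = 3.612.
(For δ > 0 the lower-tail rejection region contributes negligibly to power, so the one-term inversion is standard.)
δ = d·√(n/2) ⇒ n = 2(δ/d)² = 2 × (3.612 / 0.87)² = 34.48.
Rounding up, n = 35 per group.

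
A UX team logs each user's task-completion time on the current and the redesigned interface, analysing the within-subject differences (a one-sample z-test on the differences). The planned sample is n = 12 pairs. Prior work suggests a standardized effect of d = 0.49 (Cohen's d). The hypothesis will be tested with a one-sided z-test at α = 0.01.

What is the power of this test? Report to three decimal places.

Power ≈ 0.265

Noncentrality parameter: δ = d·√n = 0.49 × √12 = 1.6974
Critical value for a one-sided test at α = 0.01: z_α = 2.326.
Power = P(Z > 2.326 − δ) = Φ(-0.629) = 0.2647.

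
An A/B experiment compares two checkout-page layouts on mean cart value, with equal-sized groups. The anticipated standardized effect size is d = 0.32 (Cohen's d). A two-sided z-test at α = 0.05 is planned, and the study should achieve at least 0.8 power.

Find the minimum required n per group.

n = 154 per group

For power 0.8 need Φ(δ − z_{0.025}) = 0.8, so δ = z_{0.025} + z_{0.20} = 1.960 + 0.842 = 2.802.
(For δ > 0 the lower-tail rejection region contributes negligibly to power, so the one-term inversion is standard.)
δ = d·√(n/2) ⇒ n = 2(δ/d)² = 2 × (2.802 / 0.32)² = 153.30.
Round up to the next whole unit.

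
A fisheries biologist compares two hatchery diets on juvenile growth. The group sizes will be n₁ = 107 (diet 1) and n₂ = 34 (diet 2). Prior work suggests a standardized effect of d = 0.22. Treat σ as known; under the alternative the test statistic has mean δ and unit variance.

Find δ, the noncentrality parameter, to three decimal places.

δ = d / √(1/n₁ + 1/n₂) = 0.22 / √(1/107 + 1/34) = 1.1175

δ ≈ 1.117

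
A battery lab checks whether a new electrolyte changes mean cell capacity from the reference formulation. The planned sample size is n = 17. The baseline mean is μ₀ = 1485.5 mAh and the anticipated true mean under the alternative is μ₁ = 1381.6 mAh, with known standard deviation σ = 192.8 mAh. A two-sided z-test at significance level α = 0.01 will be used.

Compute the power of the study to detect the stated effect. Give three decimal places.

Standardized effect: d = |μ₁ − μ₀| / σ = |1381.6 − 1485.5| / 192.8 = 0.5389
Noncentrality parameter: δ = d·√n = 0.5389 × √17 = 2.2219
Two-sided α = 0.01 → critical value z_{0.005} = 2.576.
Power = Φ(δ − 2.576) + Φ(−δ − 2.576) = Φ(-0.354) + Φ(-4.798) = 0.3617 + 0.0000 = 0.3617.

Power ≈ 0.362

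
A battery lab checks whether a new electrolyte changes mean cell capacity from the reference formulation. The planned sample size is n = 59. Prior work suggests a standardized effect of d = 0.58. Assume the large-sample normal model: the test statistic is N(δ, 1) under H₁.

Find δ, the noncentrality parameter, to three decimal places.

δ ≈ 4.455

δ = d·√n = 0.58 × √59 = 4.4551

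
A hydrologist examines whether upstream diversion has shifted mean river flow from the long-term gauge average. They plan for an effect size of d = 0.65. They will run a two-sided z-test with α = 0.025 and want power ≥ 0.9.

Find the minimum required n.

n = 30

Set Φ(δ − 2.241) = 0.9; then δ − 2.241 = Φ⁻¹(0.9) = 1.282, giving δ = 3.523.
(The Φ(−δ − z_{α/2}) term is vanishingly small for δ > 0 and is dropped in the standard sample-size formula.)
δ = d·√n ⇒ n = (δ/d)² = (3.523 / 0.65)² = 29.38.
Round up to the next whole unit.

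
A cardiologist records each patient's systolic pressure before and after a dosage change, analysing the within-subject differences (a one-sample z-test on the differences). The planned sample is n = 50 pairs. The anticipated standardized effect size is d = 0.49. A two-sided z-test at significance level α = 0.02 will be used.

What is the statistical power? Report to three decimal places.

Power ≈ 0.873

Noncentrality parameter: δ = d·√n = 0.49 × √50 = 3.4648
Two-sided α = 0.02 → critical value z_{0.01} = 2.326.
Power = Φ(δ − 2.326) + Φ(−δ − 2.326) = Φ(1.138) + Φ(-5.791) = 0.8725 + 0.0000 = 0.8725.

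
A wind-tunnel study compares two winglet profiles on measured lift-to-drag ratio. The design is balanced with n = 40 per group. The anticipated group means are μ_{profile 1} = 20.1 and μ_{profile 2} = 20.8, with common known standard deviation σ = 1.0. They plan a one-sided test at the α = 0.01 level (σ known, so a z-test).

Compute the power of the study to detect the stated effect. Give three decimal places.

Standardized effect: d = |μ_{profile 1} − μ_{profile 2}| / σ = |20.1 − 20.8| / 1.0 = 0.7000
Noncentrality parameter: δ = d·√(n/2) = 0.7000 × √(40/2) = 3.1305
One-sided α = 0.01 → critical value z_{0.01} = 2.326.
Power = Φ(δ − 2.326) = Φ(0.804) = 0.7893.

Power ≈ 0.789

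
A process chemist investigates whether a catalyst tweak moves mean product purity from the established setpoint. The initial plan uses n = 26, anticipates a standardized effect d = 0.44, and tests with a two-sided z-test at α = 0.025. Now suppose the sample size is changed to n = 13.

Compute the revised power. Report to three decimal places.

Power ≈ 0.256

With n = 13: δ = d·√n = 0.44 × √13 = 1.5864. Critical value z_{0.0125} = 2.241.
Revised power = Φ(δ − 2.241) + Φ(−δ − 2.241) = Φ(-0.655) + Φ(-3.828) = 0.2562 + 0.0001 = 0.2563.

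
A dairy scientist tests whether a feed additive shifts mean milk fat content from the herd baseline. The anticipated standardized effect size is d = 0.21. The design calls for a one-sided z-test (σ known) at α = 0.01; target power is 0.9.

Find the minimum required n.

n = 296

Set Φ(δ − 2.326) = 0.9; then δ − 2.326 = Φ⁻¹(0.9) = 1.282, giving δ = 3.608.
δ = d·√n ⇒ n = (δ/d)² = (3.608 / 0.21)² = 295.17.
Round up to the next whole unit.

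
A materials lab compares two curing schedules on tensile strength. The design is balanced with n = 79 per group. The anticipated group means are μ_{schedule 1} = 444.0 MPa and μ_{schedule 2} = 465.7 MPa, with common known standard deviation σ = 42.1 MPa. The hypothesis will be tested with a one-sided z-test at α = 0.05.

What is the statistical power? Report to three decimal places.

Standardized effect: d = |μ_{schedule 1} − μ_{schedule 2}| / σ = |444.0 − 465.7| / 42.1 = 0.5154
Noncentrality parameter: δ = d·√(n/2) = 0.5154 × √(79/2) = 3.2395
Critical value for a one-sided test at α = 0.05: z_α = 1.645.
Power = Φ(δ − 1.645) = Φ(1.595) = 0.9446.

Power ≈ 0.945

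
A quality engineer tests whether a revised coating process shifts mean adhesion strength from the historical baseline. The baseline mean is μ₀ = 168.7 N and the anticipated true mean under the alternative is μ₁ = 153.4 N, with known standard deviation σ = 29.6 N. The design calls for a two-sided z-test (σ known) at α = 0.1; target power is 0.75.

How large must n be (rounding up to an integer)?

Standardized effect: d = |μ₁ − μ₀| / σ = |153.4 − 168.7| / 29.6 = 0.5169
Set Φ(δ − 1.645) = 0.75; then δ − 1.645 = Φ⁻¹(0.75) = 0.674, giving δ = 2.319.
(For δ > 0 the lower-tail rejection region contributes negligibly to power, so the one-term inversion is standard.)
δ = d·√n ⇒ n = (δ/d)² = (2.319 / 0.5169)² = 20.13.
Rounding up, n = 21.

n = 21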